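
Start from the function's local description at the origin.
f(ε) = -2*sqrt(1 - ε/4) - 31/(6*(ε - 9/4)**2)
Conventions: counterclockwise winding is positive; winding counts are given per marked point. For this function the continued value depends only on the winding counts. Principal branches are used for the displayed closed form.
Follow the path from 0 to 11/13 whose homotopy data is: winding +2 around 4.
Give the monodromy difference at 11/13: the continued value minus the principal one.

The rational part is single-valued and drops out of the difference; each branch term changes only by its own monodromy.
(-2)*sqrt(1 - ε/(4)): winding +2 is even, the square root returns to the same sheet, contribution 0.
Summing the contributions at ε = 11/13 gives 0.

Continued minus principal equals 0.


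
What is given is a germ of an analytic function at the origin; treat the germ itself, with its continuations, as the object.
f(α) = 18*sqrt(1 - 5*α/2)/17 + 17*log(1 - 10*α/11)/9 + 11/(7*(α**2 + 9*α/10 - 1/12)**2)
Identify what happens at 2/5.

The term (18/17)*sqrt(1 - α/(2/5)) has argument 1 - 2/5/(2/5) = 0 at 2/5: a square-root (algebraic, two-sheeted) branch point; the remaining terms are analytic or single-valued there.

The point is an algebraic (square-root) branch point.


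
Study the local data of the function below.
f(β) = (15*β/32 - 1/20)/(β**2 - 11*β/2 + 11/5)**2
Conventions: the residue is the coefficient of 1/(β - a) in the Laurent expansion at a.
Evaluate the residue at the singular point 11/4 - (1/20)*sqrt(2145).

The factor β**2 - 11*β/2 + 11/5 splits as (β - a)(β - a') with a = 11/4 - (1/20)*sqrt(2145), a' = 11/4 + (1/20)*sqrt(2145). At the order-2 pole a set g(β) = (β - a)^2*f(β) = [15*β/32 - 1/20] / (β - a')^2.
Order-2 pole: residue = g'(a); g'(11/4 - (1/20)*sqrt(2145)) = (61/113256)*sqrt(2145), so the residue is (61/113256)*sqrt(2145).

The residue is (61/113256)*sqrt(2145).


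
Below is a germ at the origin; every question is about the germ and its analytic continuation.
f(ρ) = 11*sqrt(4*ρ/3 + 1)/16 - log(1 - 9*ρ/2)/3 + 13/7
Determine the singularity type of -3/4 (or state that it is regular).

The point is an algebraic (square-root) branch point.

The term (11/16)*sqrt(1 - ρ/(-3/4)) has argument 1 - -3/4/(-3/4) = 0 at -3/4: a square-root (algebraic, two-sheeted) branch point; the remaining terms are analytic or single-valued there.


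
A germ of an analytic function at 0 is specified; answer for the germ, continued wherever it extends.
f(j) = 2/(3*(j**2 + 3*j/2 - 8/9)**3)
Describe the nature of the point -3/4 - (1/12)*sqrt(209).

The denominator factor j**2 + 3*j/2 - 8/9 vanishes at -3/4 - (1/12)*sqrt(209) and appears to the power 3; the numerator there equals 2/3, nonzero, and no other factor vanishes.
Hence a pole whose order is the multiplicity, 3.

The point is a pole of order 3.


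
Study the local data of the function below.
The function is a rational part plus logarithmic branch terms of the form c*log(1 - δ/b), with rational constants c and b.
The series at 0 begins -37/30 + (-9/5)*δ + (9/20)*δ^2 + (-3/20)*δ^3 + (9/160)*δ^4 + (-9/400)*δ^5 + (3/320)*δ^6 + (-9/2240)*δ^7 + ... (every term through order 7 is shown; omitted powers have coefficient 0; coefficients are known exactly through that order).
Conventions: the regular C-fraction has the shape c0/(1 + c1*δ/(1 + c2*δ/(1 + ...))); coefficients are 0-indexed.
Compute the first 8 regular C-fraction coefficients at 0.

The regular C-fraction coefficients are [-37/30, -54/37, 253/148, 37/3036, 361/1518, 253/3610, 1299/7220, 1083/12124].

Taylor coefficients (read off): a_0 = -37/30, a_1 = -9/5, a_2 = 9/20, a_3 = -3/20, a_4 = 9/160, a_5 = -9/400, a_6 = 3/320, a_7 = -9/2240.
c0 = a_0 = -37/30. Peel one level at a time: if S = 1 + c*δ/S' with S'(0) = 1, then c is the δ-coefficient of S and S' = c*δ/(S - 1).
S_1 = c0/f = 1 + (-54/37)*δ + (6831/2738)*δ^2 + ...; c1 = -54/37.
S_2 = c1*δ/(S_1 - 1) = 1 + (253/148)*δ + (-1/48)*δ^2 + ...; c2 = 253/148.
S_3 = c2*δ/(S_2 - 1) = 1 + (37/3036)*δ + (-13357/4608648)*δ^2 + ...; c3 = 37/3036.
S_4 = c3*δ/(S_3 - 1) = 1 + (361/1518)*δ + (-1/60)*δ^2 + ...; c4 = 361/1518.
S_5 = c4*δ/(S_4 - 1) = 1 + (253/3610)*δ + (-328647/26064200)*δ^2 + ...; c5 = 253/3610.
S_6 = c5*δ/(S_5 - 1) = 1 + (1299/7220)*δ + (-9/560)*δ^2 + ...; c6 = 1299/7220.
S_7 = c6*δ/(S_6 - 1) = 1 + (1083/12124)*δ + ...; c7 = 1083/12124.


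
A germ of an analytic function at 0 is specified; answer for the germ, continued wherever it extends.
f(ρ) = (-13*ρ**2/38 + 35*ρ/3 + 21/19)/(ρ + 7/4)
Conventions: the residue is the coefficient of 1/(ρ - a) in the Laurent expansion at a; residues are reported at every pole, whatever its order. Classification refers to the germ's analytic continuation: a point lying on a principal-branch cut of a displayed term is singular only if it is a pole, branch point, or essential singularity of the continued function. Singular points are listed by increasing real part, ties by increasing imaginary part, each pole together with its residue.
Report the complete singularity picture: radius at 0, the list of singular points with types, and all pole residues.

Denominator factor (ρ + 7/4): pole of order 1 at -7/4, modulus 7/4.
The radius of convergence is the smallest modulus among the singular points: 7/4.
At the order-1 pole -7/4 set g(ρ) = (ρ - (-7/4))*f(ρ) = -13*ρ**2/38 + 35*ρ/3 + 21/19.
Simple pole: residue = g(a) at a = -7/4, which is -37135/1824.

Radius of convergence at 0: 7/4.
At -7/4: a pole of order 1; residue -37135/1824.


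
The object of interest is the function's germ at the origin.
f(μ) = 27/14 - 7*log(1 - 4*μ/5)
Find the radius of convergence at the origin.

The radius of convergence is 5/4.

Branch term (-7)*log(1 - μ/(5/4)): its argument vanishes at μ = 5/4, a logarithmic branch point, modulus 5/4.
The radius of convergence is the smallest modulus among the singular points: 5/4.


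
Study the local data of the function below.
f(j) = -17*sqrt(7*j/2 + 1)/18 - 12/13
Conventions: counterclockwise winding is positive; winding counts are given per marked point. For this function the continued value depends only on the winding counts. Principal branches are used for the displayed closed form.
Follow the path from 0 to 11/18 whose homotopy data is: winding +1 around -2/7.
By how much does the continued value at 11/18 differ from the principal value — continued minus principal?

The rational part is single-valued and drops out of the difference; each branch term changes only by its own monodromy.
(-17/18)*sqrt(1 - j/(-2/7)): winding +1 is odd, the square root flips sign, contributing -2*(-17/18)*sqrt(1 - (11/18)/(-2/7)) = -2*(-17/18)*sqrt(113/36) = (17/54)*sqrt(113).
Summing the contributions at j = 11/18 gives (17/54)*sqrt(113).

Continued minus principal equals (17/54)*sqrt(113).


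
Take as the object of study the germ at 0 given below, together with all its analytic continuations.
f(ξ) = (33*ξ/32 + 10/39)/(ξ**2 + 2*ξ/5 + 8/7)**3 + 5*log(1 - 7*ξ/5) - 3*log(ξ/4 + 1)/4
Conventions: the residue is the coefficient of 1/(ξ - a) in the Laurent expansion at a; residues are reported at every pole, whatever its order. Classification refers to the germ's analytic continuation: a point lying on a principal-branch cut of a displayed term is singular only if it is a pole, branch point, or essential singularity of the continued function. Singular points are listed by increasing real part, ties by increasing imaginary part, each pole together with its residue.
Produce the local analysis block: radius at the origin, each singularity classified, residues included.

Denominator factor (ξ**2 + 2*ξ/5 + 8/7)^3: discriminant -772/175, complex-conjugate roots (-1/5) + ((1/35)*sqrt(1351))*i and (-1/5) - ((1/35)*sqrt(1351))*i; poles of order 3, moduli (2/7)*sqrt(14) and (2/7)*sqrt(14).
Branch term (5)*log(1 - ξ/(5/7)): its argument vanishes at ξ = 5/7, a logarithmic branch point, modulus 5/7.
Branch term (-3/4)*log(1 - ξ/(-4)): its argument vanishes at ξ = -4, a logarithmic branch point, modulus 4.
The radius of convergence is the smallest modulus among the singular points: 5/7.
The branch terms are analytic at (-1/5) - ((1/35)*sqrt(1351))*i and contribute nothing to the residue; only the rational part matters.
The factor ξ**2 + 2*ξ/5 + 8/7 splits as (ξ - a)(ξ - a') with a = (-1/5) - ((1/35)*sqrt(1351))*i, a' = (-1/5) + ((1/35)*sqrt(1351))*i. At the order-3 pole a set g(ξ) = (ξ - a)^3*(rational part) = [33*ξ/32 + 10/39] / (ξ - a')^3.
Order-3 pole: residue = g''(a)/2; g''((-1/5) - ((1/35)*sqrt(1351))*i) = ((9585625/23925181696)*sqrt(1351))*i, so the residue is ((9585625/47850363392)*sqrt(1351))*i.
The branch terms are analytic at (-1/5) + ((1/35)*sqrt(1351))*i and contribute nothing to the residue; only the rational part matters.
The factor ξ**2 + 2*ξ/5 + 8/7 splits as (ξ - a)(ξ - a') with a = (-1/5) + ((1/35)*sqrt(1351))*i, a' = (-1/5) - ((1/35)*sqrt(1351))*i. At the order-3 pole a set g(ξ) = (ξ - a)^3*(rational part) = [33*ξ/32 + 10/39] / (ξ - a')^3.
Order-3 pole: residue = g''(a)/2; g''((-1/5) + ((1/35)*sqrt(1351))*i) = -((9585625/23925181696)*sqrt(1351))*i, so the residue is -((9585625/47850363392)*sqrt(1351))*i.
List the singular points by increasing real part (a conjugate pair: the negative imaginary part first).

Radius of convergence at 0: 5/7.
At -4: a logarithmic branch point.
At (-1/5) - ((1/35)*sqrt(1351))*i: a pole of order 3; residue ((9585625/47850363392)*sqrt(1351))*i.
At (-1/5) + ((1/35)*sqrt(1351))*i: a pole of order 3; residue -((9585625/47850363392)*sqrt(1351))*i.
At 5/7: a logarithmic branch point.


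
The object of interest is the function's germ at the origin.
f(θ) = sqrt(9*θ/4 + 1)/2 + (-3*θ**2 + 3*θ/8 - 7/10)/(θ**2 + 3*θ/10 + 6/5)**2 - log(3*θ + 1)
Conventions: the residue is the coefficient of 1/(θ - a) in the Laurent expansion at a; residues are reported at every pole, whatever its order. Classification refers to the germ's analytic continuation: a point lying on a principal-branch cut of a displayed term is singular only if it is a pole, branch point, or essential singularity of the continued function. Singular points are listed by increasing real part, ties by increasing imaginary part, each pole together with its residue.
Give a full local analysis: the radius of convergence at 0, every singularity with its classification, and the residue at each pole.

Radius of convergence at 0: 1/3.
At -4/9: an algebraic (square-root) branch point.
At -1/3: a logarithmic branch point.
At (-3/20) - ((1/20)*sqrt(471))*i: a pole of order 2; residue -((17425/443682)*sqrt(471))*i.
At (-3/20) + ((1/20)*sqrt(471))*i: a pole of order 2; residue ((17425/443682)*sqrt(471))*i.


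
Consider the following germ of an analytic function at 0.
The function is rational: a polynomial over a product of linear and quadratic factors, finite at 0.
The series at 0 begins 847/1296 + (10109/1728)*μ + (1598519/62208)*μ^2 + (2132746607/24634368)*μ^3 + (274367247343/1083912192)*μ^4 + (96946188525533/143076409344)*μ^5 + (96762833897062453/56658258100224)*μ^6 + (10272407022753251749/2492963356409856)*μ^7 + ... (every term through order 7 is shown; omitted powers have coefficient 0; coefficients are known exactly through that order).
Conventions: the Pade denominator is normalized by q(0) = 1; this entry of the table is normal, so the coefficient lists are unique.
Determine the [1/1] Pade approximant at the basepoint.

The Pade approximant has numerator coefficients [847/1296, 63874327/21438432]; denominator coefficients [1, -1598519/363924].


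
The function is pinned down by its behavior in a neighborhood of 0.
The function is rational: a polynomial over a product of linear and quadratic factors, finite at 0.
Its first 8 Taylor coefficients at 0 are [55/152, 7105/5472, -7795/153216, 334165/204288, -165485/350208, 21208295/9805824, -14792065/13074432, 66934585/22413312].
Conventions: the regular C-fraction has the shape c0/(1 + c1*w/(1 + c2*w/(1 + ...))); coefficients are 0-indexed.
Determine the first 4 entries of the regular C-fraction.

Taylor coefficients (read off): a_0 = 55/152, a_1 = 7105/5472, a_2 = -7795/153216, a_3 = 334165/204288.
c0 = a_0 = 55/152. Peel one level at a time: if S = 1 + c*w/S' with S'(0) = 1, then c is the w-coefficient of S and S' = c*w/(S - 1).
S_1 = c0/f = 1 + (-1421/396)*w + (3572257/274428)*w^2 + ...; c1 = -1421/396.
S_2 = c1*w/(S_1 - 1) = 1 + (3572257/984753)*w + (-124495817/98942809)*w^2 + ...; c2 = 3572257/984753.
S_3 = c2*w/(S_2 - 1) = 1 + (12325085883/35533240379)*w + ...; c3 = 12325085883/35533240379.

The regular C-fraction coefficients are [55/152, -1421/396, 3572257/984753, 12325085883/35533240379].


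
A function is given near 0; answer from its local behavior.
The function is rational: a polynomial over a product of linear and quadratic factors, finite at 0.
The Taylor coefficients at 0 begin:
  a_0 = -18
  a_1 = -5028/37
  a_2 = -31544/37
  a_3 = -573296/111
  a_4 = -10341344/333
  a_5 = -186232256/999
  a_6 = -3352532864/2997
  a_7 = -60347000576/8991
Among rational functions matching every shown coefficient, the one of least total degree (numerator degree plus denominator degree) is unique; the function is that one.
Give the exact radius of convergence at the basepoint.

The radius of convergence is 1/6.

No rational of total degree below 3 reproduces all 8 coefficients; solving the [1/2] Pade equations on them gives f(κ) = (-18*κ/37 - 9/4)/((κ - 3/4)*(κ - 1/6)), whose expansion matches every shown term.
Denominator factor (κ - 1/6): pole of order 1 at 1/6, modulus 1/6.
Denominator factor (κ - 3/4): pole of order 1 at 3/4, modulus 3/4.
The radius of convergence is the smallest modulus among the singular points: 1/6.


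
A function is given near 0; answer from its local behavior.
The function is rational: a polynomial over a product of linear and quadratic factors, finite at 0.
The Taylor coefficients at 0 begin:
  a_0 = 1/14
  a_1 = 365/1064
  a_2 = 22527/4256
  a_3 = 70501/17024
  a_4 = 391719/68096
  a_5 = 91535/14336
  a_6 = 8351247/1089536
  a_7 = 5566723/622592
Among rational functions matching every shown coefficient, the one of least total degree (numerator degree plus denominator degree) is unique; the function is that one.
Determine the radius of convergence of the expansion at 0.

The radius of convergence is -3/4 + (1/4)*sqrt(41).

No rational of total degree below 4 reproduces all 8 coefficients; solving the [2/2] Pade equations on them gives f(η) = (-10*η**2 - 11*η/19 - 1/7)/(η**2 + 3*η/2 - 2), whose expansion matches every shown term.
Denominator factor (η**2 + 3*η/2 - 2): discriminant 41/4, real irrational roots -3/4 + (1/4)*sqrt(41) and -3/4 - (1/4)*sqrt(41); poles of order 1, moduli -3/4 + (1/4)*sqrt(41) and 3/4 + (1/4)*sqrt(41).
The radius of convergence is the smallest modulus among the singular points: -3/4 + (1/4)*sqrt(41).


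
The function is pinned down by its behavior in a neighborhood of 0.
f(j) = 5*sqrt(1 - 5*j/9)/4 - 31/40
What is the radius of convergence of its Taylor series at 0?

The radius of convergence is 9/5.

Branch term (5/4)*sqrt(1 - j/(9/5)): its argument vanishes at j = 9/5, a square-root branch point, modulus 9/5.
The radius of convergence is the smallest modulus among the singular points: 9/5.


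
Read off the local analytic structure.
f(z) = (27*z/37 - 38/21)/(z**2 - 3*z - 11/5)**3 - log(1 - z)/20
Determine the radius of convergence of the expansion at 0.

The radius of convergence is -3/2 + (1/10)*sqrt(445).

Denominator factor (z**2 - 3*z - 11/5)^3: discriminant 89/5, real irrational roots 3/2 + (1/10)*sqrt(445) and 3/2 - (1/10)*sqrt(445); poles of order 3, moduli 3/2 + (1/10)*sqrt(445) and -3/2 + (1/10)*sqrt(445).
Branch term (-1/20)*log(1 - z/(1)): its argument vanishes at z = 1, a logarithmic branch point, modulus 1.
The radius of convergence is the smallest modulus among the singular points: -3/2 + (1/10)*sqrt(445).


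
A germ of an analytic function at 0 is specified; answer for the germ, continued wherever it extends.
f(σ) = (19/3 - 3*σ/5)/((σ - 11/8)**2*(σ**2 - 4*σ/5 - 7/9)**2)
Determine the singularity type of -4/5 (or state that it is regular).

Denominator factors: σ - 11/8 = -87/40 at σ = -4/5; σ**2 - 4*σ/5 - 7/9 = 113/225 at σ = -4/5 — none vanishes.
So the germ continues analytically to -4/5.

The point is a regular point.


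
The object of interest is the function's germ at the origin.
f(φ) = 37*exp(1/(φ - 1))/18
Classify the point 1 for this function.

The point is an essential singularity.

The exponent 1/(φ - (1)) has a pole at 1, so exp(1/(φ - (1))) takes every nonzero value near it: an essential singularity (not a pole of any order).


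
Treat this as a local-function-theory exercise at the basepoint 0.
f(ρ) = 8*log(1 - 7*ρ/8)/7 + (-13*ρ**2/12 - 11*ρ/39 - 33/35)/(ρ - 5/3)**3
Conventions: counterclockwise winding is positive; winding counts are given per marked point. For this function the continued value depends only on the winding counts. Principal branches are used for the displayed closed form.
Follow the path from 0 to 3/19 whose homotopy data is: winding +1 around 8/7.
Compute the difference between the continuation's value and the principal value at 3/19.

The rational part is single-valued and drops out of the difference; each branch term changes only by its own monodromy.
(8/7)*log(1 - ρ/(8/7)): each positive loop around 8/7 adds 2*pi*i to the log, so winding +1 contributes (8/7)*(1)*2*pi*i = (16/7)*pi*i.
Summing the contributions at ρ = 3/19 gives (16/7)*pi*i.

Continued minus principal equals (16/7)*pi*i.


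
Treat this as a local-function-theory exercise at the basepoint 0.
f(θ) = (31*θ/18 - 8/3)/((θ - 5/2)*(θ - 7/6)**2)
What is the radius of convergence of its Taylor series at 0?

Denominator factor (θ - 5/2): pole of order 1 at 5/2, modulus 5/2.
Denominator factor (θ - 7/6)^2: pole of order 2 at 7/6, modulus 7/6.
The radius of convergence is the smallest modulus among the singular points: 7/6.

The radius of convergence is 7/6.


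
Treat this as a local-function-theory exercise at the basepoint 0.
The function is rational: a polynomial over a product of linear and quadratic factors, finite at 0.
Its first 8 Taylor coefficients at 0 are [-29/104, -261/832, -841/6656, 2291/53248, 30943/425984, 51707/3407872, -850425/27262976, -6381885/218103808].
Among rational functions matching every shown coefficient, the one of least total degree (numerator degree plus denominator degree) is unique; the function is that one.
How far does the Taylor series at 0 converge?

No rational of total degree below 3 reproduces all 8 coefficients; solving the [0/3] Pade equations on them gives f(ψ) = 29/(26*(ψ - 2)*(ψ**2 - 5*ψ/4 + 2)), whose expansion matches every shown term.
Denominator factor (ψ**2 - 5*ψ/4 + 2): discriminant -103/16, complex-conjugate roots (5/8) + ((1/8)*sqrt(103))*i and (5/8) - ((1/8)*sqrt(103))*i; poles of order 1, moduli sqrt(2) and sqrt(2).
Denominator factor (ψ - 2): pole of order 1 at 2, modulus 2.
The radius of convergence is the smallest modulus among the singular points: sqrt(2).

The radius of convergence is sqrt(2).


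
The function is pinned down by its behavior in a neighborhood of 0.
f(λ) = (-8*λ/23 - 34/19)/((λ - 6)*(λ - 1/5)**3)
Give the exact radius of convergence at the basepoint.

Denominator factor (λ - 6): pole of order 1 at 6, modulus 6.
Denominator factor (λ - 1/5)^3: pole of order 3 at 1/5, modulus 1/5.
The radius of convergence is the smallest modulus among the singular points: 1/5.

The radius of convergence is 1/5.


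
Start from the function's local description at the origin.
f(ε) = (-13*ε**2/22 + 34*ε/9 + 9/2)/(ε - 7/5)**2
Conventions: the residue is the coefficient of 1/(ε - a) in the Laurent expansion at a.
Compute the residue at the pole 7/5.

The residue is 1051/495.

At the order-2 pole 7/5 set g(ε) = (ε - (7/5))^2*f(ε) = -13*ε**2/22 + 34*ε/9 + 9/2.
Order-2 pole: residue = g'(a); g'(7/5) = 1051/495, so the residue is 1051/495.


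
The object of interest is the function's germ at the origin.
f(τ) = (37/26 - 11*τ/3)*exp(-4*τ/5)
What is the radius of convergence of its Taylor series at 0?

The factor exp(-4*τ/5) is entire and contributes no finite singular point.
The polynomial part has no poles.
No finite singular points: the Taylor series at 0 converges everywhere.

The radius of convergence is infinite.


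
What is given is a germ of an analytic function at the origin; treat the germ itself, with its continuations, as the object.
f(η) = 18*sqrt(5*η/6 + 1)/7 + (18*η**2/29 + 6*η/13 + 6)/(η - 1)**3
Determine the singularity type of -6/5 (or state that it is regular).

The point is an algebraic (square-root) branch point.

The term (18/7)*sqrt(1 - η/(-6/5)) has argument 1 - -6/5/(-6/5) = 0 at -6/5: a square-root (algebraic, two-sheeted) branch point; the remaining terms are analytic or single-valued there.


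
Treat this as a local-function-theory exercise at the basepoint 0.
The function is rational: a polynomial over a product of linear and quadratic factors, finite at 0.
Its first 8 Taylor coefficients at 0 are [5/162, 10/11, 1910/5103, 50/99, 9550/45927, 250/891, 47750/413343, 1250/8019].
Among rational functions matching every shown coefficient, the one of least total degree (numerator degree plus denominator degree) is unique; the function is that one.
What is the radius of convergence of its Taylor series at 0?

No rational of total degree below 4 reproduces all 8 coefficients; solving the [2/2] Pade equations on them gives f(λ) = (-9*λ**2/14 - 18*λ/11 - 1/18)/(λ**2 - 9/5), whose expansion matches every shown term.
Denominator factor (λ**2 - 9/5): discriminant 36/5, real irrational roots (3/5)*sqrt(5) and -(3/5)*sqrt(5); poles of order 1, moduli (3/5)*sqrt(5) and (3/5)*sqrt(5).
The radius of convergence is the smallest modulus among the singular points: (3/5)*sqrt(5).

The radius of convergence is (3/5)*sqrt(5).


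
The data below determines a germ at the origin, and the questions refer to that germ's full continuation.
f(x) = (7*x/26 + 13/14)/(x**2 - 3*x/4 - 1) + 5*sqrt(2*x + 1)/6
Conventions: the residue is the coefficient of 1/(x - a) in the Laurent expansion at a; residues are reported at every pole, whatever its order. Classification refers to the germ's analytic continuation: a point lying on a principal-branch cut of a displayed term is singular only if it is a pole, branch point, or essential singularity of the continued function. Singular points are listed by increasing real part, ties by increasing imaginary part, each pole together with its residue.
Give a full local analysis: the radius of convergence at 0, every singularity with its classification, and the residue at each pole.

Denominator factor (x**2 - 3*x/4 - 1): discriminant 73/16, real irrational roots 3/8 + (1/8)*sqrt(73) and 3/8 - (1/8)*sqrt(73); poles of order 1, moduli 3/8 + (1/8)*sqrt(73) and -3/8 + (1/8)*sqrt(73).
Branch term (5/6)*sqrt(1 - x/(-1/2)): its argument vanishes at x = -1/2, a square-root branch point, modulus 1/2.
The radius of convergence is the smallest modulus among the singular points: 1/2.
The branch term is analytic at 3/8 - (1/8)*sqrt(73) and contributes nothing to the residue; only the rational part matters.
The factor x**2 - 3*x/4 - 1 splits as (x - a)(x - a') with a = 3/8 - (1/8)*sqrt(73), a' = 3/8 + (1/8)*sqrt(73). At the order-1 pole a set g(x) = (x - a)*(rational part) = [7*x/26 + 13/14] / (x - a').
Simple pole: residue = g(a) at a = 3/8 - (1/8)*sqrt(73), which is 7/52 - (1499/26572)*sqrt(73).
The branch term is analytic at 3/8 + (1/8)*sqrt(73) and contributes nothing to the residue; only the rational part matters.
The factor x**2 - 3*x/4 - 1 splits as (x - a)(x - a') with a = 3/8 + (1/8)*sqrt(73), a' = 3/8 - (1/8)*sqrt(73). At the order-1 pole a set g(x) = (x - a)*(rational part) = [7*x/26 + 13/14] / (x - a').
Simple pole: residue = g(a) at a = 3/8 + (1/8)*sqrt(73), which is 7/52 + (1499/26572)*sqrt(73).
List the singular points by increasing real part (a conjugate pair: the negative imaginary part first).

Radius of convergence at 0: 1/2.
At 3/8 - (1/8)*sqrt(73): a pole of order 1; residue 7/52 - (1499/26572)*sqrt(73).
At -1/2: an algebraic (square-root) branch point.
At 3/8 + (1/8)*sqrt(73): a pole of order 1; residue 7/52 + (1499/26572)*sqrt(73).


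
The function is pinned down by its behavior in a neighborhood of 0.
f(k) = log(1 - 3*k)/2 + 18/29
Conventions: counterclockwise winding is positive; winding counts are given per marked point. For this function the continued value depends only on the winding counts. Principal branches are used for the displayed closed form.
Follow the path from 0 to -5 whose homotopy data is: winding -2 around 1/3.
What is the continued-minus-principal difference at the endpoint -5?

Continued minus principal equals -(2)*pi*i.

The rational part is single-valued and drops out of the difference; each branch term changes only by its own monodromy.
(1/2)*log(1 - k/(1/3)): each positive loop around 1/3 adds 2*pi*i to the log, so winding -2 contributes (1/2)*(-2)*2*pi*i = -(2)*pi*i.
Summing the contributions at k = -5 gives -(2)*pi*i.


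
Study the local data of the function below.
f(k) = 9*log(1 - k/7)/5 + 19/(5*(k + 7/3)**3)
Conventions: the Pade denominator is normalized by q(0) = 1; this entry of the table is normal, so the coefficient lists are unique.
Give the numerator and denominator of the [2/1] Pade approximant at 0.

Taylor coefficients needed (expand at 0): a_0 = 513/1715, a_1 = -7704/12005, a_2 = 52317/168070, a_3 = -139539/588245.
Write the denominator as Q(k) = 1 + q1*k. Requiring Q*f - P = O(k^4) with deg P <= 2 kills the coefficients of k^3..k^3 in Q*f:
  k^3: a_3 + q1*a_2 = 0, i.e. -139539/588245 + (52317/168070)*q1 = 0.
Solving this linear system: q1 = 93026/122073.
The numerator is Q*f truncated at degree 2: P0 = a_0 = 513/1715; P1 = a_1 + q1*a_0 = -28875906/69785065; P2 = a_2 + q1*a_1 = -34732563/195398182.

The Pade approximant has numerator coefficients [513/1715, -28875906/69785065, -34732563/195398182]; denominator coefficients [1, 93026/122073].


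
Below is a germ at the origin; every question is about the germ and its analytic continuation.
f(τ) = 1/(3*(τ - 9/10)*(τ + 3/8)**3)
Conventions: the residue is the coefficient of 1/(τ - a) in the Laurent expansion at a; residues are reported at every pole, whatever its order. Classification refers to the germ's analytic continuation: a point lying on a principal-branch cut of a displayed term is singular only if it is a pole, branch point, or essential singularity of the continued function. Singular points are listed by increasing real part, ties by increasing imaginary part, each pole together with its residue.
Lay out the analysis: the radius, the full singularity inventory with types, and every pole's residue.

Denominator factor (τ - 9/10): pole of order 1 at 9/10, modulus 9/10.
Denominator factor (τ + 3/8)^3: pole of order 3 at -3/8, modulus 3/8.
The radius of convergence is the smallest modulus among the singular points: 3/8.
At the order-3 pole -3/8 set g(τ) = (τ - (-3/8))^3*f(τ) = 1/(3*(τ - 9/10)).
Order-3 pole: residue = g''(a)/2; g''(-3/8) = -128000/397953, so the residue is -64000/397953.
At the order-1 pole 9/10 set g(τ) = (τ - (9/10))*f(τ) = 1/(3*(τ + 3/8)**3).
Simple pole: residue = g(a) at a = 9/10, which is 64000/397953.
List the singular points by increasing real part (a conjugate pair: the negative imaginary part first).

Radius of convergence at 0: 3/8.
At -3/8: a pole of order 3; residue -64000/397953.
At 9/10: a pole of order 1; residue 64000/397953.


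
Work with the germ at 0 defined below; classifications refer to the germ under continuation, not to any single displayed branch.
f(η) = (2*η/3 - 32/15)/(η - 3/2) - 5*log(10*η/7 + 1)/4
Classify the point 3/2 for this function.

The denominator factor η - 3/2 vanishes at 3/2 and appears to the power 1; the numerator there equals -17/15, nonzero, and no other factor vanishes.
The branch terms are analytic at this point.
Hence a pole whose order is the multiplicity, 1.

The point is a pole of order 1.


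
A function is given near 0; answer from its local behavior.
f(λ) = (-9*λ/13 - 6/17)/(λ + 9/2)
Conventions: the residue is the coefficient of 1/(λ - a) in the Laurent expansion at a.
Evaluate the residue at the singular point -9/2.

At the order-1 pole -9/2 set g(λ) = (λ - (-9/2))*f(λ) = -9*λ/13 - 6/17.
Simple pole: residue = g(a) at a = -9/2, which is 1221/442.

The residue is 1221/442.


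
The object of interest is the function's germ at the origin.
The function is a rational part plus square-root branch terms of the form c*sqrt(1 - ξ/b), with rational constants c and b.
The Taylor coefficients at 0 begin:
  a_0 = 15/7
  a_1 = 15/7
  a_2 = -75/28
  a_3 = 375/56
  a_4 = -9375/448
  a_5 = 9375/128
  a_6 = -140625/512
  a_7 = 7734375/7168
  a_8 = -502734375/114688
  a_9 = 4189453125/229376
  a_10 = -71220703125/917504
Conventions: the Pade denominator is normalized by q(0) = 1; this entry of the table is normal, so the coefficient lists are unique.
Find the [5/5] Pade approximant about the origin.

The Pade approximant has numerator coefficients [15/7, 105/4, 3225/28, 13875/64, 290625/1792, 234375/7168]; denominator coefficients [1, 45/4, 175/4, 4375/64, 9375/256, 3125/1024].

Taylor coefficients needed (read off): a_0 = 15/7, a_1 = 15/7, a_2 = -75/28, a_3 = 375/56, a_4 = -9375/448, a_5 = 9375/128, a_6 = -140625/512, a_7 = 7734375/7168, a_8 = -502734375/114688, a_9 = 4189453125/229376, a_10 = -71220703125/917504.
Write the denominator as Q(ξ) = 1 + q1*ξ + q2*ξ^2 + q3*ξ^3 + q4*ξ^4 + q5*ξ^5. Requiring Q*f - P = O(ξ^11) with deg P <= 5 kills the coefficients of ξ^6..ξ^10 in Q*f:
  ξ^6: a_6 + q1*a_5 + q2*a_4 + q3*a_3 + q4*a_2 + q5*a_1 = 0, i.e. -140625/512 + (9375/128)*q1 + (-9375/448)*q2 + (375/56)*q3 + (-75/28)*q4 + (15/7)*q5 = 0.
  ξ^7: a_7 + q1*a_6 + q2*a_5 + q3*a_4 + q4*a_3 + q5*a_2 = 0, i.e. 7734375/7168 + (-140625/512)*q1 + (9375/128)*q2 + (-9375/448)*q3 + (375/56)*q4 + (-75/28)*q5 = 0.
  ξ^8: a_8 + q1*a_7 + q2*a_6 + q3*a_5 + q4*a_4 + q5*a_3 = 0, i.e. -502734375/114688 + (7734375/7168)*q1 + (-140625/512)*q2 + (9375/128)*q3 + (-9375/448)*q4 + (375/56)*q5 = 0.
  ξ^9: a_9 + q1*a_8 + q2*a_7 + q3*a_6 + q4*a_5 + q5*a_4 = 0, i.e. 4189453125/229376 + (-502734375/114688)*q1 + (7734375/7168)*q2 + (-140625/512)*q3 + (9375/128)*q4 + (-9375/448)*q5 = 0.
  ξ^10: a_10 + q1*a_9 + q2*a_8 + q3*a_7 + q4*a_6 + q5*a_5 = 0, i.e. -71220703125/917504 + (4189453125/229376)*q1 + (-502734375/114688)*q2 + (7734375/7168)*q3 + (-140625/512)*q4 + (9375/128)*q5 = 0.
Solving this linear system: q1 = 45/4, q2 = 175/4, q3 = 4375/64, q4 = 9375/256, q5 = 3125/1024.
The numerator is Q*f truncated at degree 5: P0 = a_0 = 15/7; P1 = a_1 + q1*a_0 = 105/4; P2 = a_2 + q1*a_1 + q2*a_0 = 3225/28; P3 = a_3 + q1*a_2 + q2*a_1 + q3*a_0 = 13875/64; P4 = a_4 + q1*a_3 + q2*a_2 + q3*a_1 + q4*a_0 = 290625/1792; P5 = a_5 + q1*a_4 + q2*a_3 + q3*a_2 + q4*a_1 + q5*a_0 = 234375/7168.


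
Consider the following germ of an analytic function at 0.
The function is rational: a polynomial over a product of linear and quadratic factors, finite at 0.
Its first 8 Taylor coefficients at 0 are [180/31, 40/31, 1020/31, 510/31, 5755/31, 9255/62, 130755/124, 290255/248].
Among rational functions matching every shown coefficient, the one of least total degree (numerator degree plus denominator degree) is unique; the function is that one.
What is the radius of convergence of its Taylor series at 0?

The radius of convergence is 2/5.

No rational of total degree below 4 reproduces all 8 coefficients; solving the [1/3] Pade equations on them gives f(λ) = (-λ - 18/31)/((λ - 2/5)*(λ + 1/2)**2), whose expansion matches every shown term.
Denominator factor (λ - 2/5): pole of order 1 at 2/5, modulus 2/5.
Denominator factor (λ + 1/2)^2: pole of order 2 at -1/2, modulus 1/2.
The radius of convergence is the smallest modulus among the singular points: 2/5.


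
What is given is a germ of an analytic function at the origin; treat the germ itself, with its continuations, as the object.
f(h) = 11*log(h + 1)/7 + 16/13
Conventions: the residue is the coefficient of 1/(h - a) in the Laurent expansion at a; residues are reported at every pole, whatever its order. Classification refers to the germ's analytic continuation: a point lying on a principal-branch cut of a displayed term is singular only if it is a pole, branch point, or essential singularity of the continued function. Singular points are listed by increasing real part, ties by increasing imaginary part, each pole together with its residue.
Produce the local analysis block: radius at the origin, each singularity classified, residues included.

Radius of convergence at 0: 1.
At -1: a logarithmic branch point.

Branch term (11/7)*log(1 - h/(-1)): its argument vanishes at h = -1, a logarithmic branch point, modulus 1.
The radius of convergence is the smallest modulus among the singular points: 1.


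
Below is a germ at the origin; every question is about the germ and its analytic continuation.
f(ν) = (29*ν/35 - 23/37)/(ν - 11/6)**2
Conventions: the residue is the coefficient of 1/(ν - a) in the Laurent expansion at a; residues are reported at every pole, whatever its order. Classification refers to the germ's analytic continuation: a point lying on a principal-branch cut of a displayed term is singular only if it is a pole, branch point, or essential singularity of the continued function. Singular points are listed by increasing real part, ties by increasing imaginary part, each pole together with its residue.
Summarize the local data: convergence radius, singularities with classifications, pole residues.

Denominator factor (ν - 11/6)^2: pole of order 2 at 11/6, modulus 11/6.
The radius of convergence is the smallest modulus among the singular points: 11/6.
At the order-2 pole 11/6 set g(ν) = (ν - (11/6))^2*f(ν) = 29*ν/35 - 23/37.
Order-2 pole: residue = g'(a); g'(11/6) = 29/35, so the residue is 29/35.

Radius of convergence at 0: 11/6.
At 11/6: a pole of order 2; residue 29/35.


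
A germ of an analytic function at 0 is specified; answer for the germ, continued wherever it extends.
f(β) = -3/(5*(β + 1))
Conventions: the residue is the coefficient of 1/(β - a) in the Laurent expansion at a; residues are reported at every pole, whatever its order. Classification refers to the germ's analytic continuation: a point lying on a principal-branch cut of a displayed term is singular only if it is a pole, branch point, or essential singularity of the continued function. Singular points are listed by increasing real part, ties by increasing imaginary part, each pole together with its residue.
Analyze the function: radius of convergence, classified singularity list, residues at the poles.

Denominator factor (β + 1): pole of order 1 at -1, modulus 1.
The radius of convergence is the smallest modulus among the singular points: 1.
At the order-1 pole -1 set g(β) = (β - (-1))*f(β) = -3/5.
Simple pole: residue = g(a) at a = -1, which is -3/5.

Radius of convergence at 0: 1.
At -1: a pole of order 1; residue -3/5.


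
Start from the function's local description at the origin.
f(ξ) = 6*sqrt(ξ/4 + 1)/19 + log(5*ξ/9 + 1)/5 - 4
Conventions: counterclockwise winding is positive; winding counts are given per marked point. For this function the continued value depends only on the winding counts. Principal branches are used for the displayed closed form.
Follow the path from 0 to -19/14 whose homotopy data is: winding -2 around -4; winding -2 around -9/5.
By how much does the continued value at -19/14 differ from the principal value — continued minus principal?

Continued minus principal equals -(4/5)*pi*i.

The rational part is single-valued and drops out of the difference; each branch term changes only by its own monodromy.
(6/19)*sqrt(1 - ξ/(-4)): winding -2 is even, the square root returns to the same sheet, contribution 0.
(1/5)*log(1 - ξ/(-9/5)): each positive loop around -9/5 adds 2*pi*i to the log, so winding -2 contributes (1/5)*(-2)*2*pi*i = -(4/5)*pi*i.
Summing the contributions at ξ = -19/14 gives -(4/5)*pi*i.


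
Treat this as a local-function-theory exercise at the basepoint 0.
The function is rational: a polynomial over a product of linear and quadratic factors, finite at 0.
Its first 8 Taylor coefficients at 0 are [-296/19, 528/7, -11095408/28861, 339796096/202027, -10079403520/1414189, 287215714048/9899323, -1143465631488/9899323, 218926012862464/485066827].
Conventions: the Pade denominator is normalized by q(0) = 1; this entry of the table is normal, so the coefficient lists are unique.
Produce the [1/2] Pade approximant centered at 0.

The Pade approximant has numerator coefficients [-296/19, 5384909248/24398527]; denominator coefficients [1, -83824130/8988931, -136204774994/1950598027].

Taylor coefficients needed (read off): a_0 = -296/19, a_1 = 528/7, a_2 = -11095408/28861, a_3 = 339796096/202027.
Write the denominator as Q(j) = 1 + q1*j + q2*j^2. Requiring Q*f - P = O(j^4) with deg P <= 1 kills the coefficients of j^2..j^3 in Q*f:
  j^2: a_2 + q1*a_1 + q2*a_0 = 0, i.e. -11095408/28861 + (528/7)*q1 + (-296/19)*q2 = 0.
  j^3: a_3 + q1*a_2 + q2*a_1 = 0, i.e. 339796096/202027 + (-11095408/28861)*q1 + (528/7)*q2 = 0.
Solving this linear system: q1 = -83824130/8988931, q2 = -136204774994/1950598027.
The numerator is Q*f truncated at degree 1: P0 = a_0 = -296/19; P1 = a_1 + q1*a_0 = 5384909248/24398527.


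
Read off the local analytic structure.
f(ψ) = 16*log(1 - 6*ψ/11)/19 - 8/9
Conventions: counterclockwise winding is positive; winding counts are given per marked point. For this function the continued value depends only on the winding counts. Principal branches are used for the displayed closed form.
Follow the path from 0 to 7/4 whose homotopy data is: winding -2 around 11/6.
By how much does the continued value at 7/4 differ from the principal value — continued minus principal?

The rational part is single-valued and drops out of the difference; each branch term changes only by its own monodromy.
(16/19)*log(1 - ψ/(11/6)): each positive loop around 11/6 adds 2*pi*i to the log, so winding -2 contributes (16/19)*(-2)*2*pi*i = -(64/19)*pi*i.
Summing the contributions at ψ = 7/4 gives -(64/19)*pi*i.

Continued minus principal equals -(64/19)*pi*i.


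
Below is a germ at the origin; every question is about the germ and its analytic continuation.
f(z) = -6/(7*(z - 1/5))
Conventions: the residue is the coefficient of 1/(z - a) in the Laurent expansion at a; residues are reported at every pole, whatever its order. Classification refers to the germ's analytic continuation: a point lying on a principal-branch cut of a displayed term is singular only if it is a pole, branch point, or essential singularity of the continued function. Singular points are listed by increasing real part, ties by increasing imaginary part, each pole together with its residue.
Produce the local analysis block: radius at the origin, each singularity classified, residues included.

Denominator factor (z - 1/5): pole of order 1 at 1/5, modulus 1/5.
The radius of convergence is the smallest modulus among the singular points: 1/5.
At the order-1 pole 1/5 set g(z) = (z - (1/5))*f(z) = -6/7.
Simple pole: residue = g(a) at a = 1/5, which is -6/7.

Radius of convergence at 0: 1/5.
At 1/5: a pole of order 1; residue -6/7.


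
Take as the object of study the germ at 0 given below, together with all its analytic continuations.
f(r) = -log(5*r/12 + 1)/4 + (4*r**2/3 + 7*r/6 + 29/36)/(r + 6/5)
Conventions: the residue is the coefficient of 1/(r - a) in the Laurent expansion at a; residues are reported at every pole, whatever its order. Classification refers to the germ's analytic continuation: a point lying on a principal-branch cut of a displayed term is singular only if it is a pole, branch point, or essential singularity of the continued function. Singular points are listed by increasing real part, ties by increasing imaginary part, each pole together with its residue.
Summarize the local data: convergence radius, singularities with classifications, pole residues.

Radius of convergence at 0: 6/5.
At -12/5: a logarithmic branch point.
At -6/5: a pole of order 1; residue 1193/900.

Denominator factor (r + 6/5): pole of order 1 at -6/5, modulus 6/5.
Branch term (-1/4)*log(1 - r/(-12/5)): its argument vanishes at r = -12/5, a logarithmic branch point, modulus 12/5.
The radius of convergence is the smallest modulus among the singular points: 6/5.
The branch term is analytic at -6/5 and contributes nothing to the residue; only the rational part matters.
At the order-1 pole -6/5 set g(r) = (r - (-6/5))*(rational part) = 4*r**2/3 + 7*r/6 + 29/36.
Simple pole: residue = g(a) at a = -6/5, which is 1193/900.
List the singular points by increasing real part (a conjugate pair: the negative imaginary part first).
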